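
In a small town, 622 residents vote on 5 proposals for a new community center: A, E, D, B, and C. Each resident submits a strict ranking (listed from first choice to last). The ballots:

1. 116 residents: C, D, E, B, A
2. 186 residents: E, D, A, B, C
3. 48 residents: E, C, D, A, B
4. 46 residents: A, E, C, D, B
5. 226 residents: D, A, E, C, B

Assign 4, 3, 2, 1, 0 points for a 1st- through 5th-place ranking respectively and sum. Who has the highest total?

A: 116·0 + 186·2 + 48·1 + 46·4 + 226·3 = 1282
E: 116·2 + 186·4 + 48·4 + 46·3 + 226·2 = 1758
D: 116·3 + 186·3 + 48·2 + 46·1 + 226·4 = 1952
B: 116·1 + 186·1 + 48·0 + 46·0 + 226·0 = 302
C: 116·4 + 186·0 + 48·3 + 46·2 + 226·1 = 926
D has the highest Borda score (1952).

D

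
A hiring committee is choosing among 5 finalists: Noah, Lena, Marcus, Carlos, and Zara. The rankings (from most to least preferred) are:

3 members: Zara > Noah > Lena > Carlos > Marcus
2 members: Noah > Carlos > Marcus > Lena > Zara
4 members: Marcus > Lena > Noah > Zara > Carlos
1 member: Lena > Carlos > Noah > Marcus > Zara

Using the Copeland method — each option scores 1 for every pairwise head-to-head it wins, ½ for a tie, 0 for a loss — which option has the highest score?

Noah

Noah: beats Marcus, Carlos, and Zara; ties Lena → score 3.5.
Lena: beats Carlos and Zara; ties Noah; loses to Marcus → score 2.5.
Marcus: beats Lena and Zara; loses to Noah and Carlos → score 2.
Carlos: beats Marcus; loses to Noah, Lena, and Zara → score 1.
Zara: beats Carlos; loses to Noah, Lena, and Marcus → score 1.
Noah has the best pairwise record.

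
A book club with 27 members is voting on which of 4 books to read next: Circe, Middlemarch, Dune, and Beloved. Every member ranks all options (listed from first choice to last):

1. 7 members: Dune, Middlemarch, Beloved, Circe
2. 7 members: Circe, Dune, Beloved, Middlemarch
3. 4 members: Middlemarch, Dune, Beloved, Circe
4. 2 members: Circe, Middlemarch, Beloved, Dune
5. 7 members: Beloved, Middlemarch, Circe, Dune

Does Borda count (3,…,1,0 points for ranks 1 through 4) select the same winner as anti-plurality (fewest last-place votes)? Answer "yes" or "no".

no

Borda — scores: Circe 34, Middlemarch 44, Dune 43, Beloved 41. Winner: Middlemarch.
Anti-plurality — last-place votes: Circe 11, Middlemarch 7, Dune 9, Beloved 0. Winner: Beloved.
The two methods disagree.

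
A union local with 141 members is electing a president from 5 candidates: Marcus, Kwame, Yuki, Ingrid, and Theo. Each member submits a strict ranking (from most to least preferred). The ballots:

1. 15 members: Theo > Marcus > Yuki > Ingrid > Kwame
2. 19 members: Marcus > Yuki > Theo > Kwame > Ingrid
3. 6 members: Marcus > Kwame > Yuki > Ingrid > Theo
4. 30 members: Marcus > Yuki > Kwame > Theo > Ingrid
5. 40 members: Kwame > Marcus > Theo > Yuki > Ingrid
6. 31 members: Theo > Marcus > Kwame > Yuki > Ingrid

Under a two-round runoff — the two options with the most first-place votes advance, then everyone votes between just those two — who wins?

Marcus

Round 1 first-place votes: Marcus 55, Kwame 40, Yuki 0, Ingrid 0, Theo 46.
Marcus and Theo advance.
Runoff: Marcus is preferred to Theo by 95 voters; Theo by 46.
Marcus wins the runoff.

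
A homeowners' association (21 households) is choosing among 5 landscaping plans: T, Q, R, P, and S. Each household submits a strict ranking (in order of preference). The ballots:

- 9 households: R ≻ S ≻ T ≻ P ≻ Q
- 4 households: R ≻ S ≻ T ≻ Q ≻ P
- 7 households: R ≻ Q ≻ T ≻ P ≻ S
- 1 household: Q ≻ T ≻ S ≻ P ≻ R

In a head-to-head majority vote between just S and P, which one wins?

Voters preferring S to P: 14; preferring P to S: 7.
S wins the head-to-head.

S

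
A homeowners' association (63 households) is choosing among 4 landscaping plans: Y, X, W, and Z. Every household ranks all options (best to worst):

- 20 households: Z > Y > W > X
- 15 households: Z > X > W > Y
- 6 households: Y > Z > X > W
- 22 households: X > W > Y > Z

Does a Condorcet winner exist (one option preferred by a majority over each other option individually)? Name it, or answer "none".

Z vs Y: 35–28 for Z.
Z vs X: 41–22 for Z.
Z vs W: 41–22 for Z.
Z beats every other option head-to-head.

Z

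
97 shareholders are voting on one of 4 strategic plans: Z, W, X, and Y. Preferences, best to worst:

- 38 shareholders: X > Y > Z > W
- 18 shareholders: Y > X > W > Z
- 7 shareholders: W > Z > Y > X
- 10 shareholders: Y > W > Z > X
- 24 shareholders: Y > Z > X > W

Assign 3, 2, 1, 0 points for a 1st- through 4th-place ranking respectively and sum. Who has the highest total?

Y

Z: 38·1 + 18·0 + 7·2 + 10·1 + 24·2 = 110
W: 38·0 + 18·1 + 7·3 + 10·2 + 24·0 = 59
X: 38·3 + 18·2 + 7·0 + 10·0 + 24·1 = 174
Y: 38·2 + 18·3 + 7·1 + 10·3 + 24·3 = 239
Y has the highest Borda score (239).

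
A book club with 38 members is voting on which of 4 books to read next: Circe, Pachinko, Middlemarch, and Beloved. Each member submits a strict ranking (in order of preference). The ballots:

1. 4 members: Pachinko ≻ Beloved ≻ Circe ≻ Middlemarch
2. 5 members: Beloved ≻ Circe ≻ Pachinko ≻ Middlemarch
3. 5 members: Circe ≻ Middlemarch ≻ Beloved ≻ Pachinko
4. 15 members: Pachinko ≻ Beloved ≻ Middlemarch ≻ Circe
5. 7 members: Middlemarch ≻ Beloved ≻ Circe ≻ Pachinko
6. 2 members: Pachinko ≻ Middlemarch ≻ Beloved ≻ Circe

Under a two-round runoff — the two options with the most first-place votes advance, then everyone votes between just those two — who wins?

Round 1 first-place votes: Circe 5, Pachinko 21, Middlemarch 7, Beloved 5.
Pachinko and Middlemarch advance.
Runoff: Pachinko is preferred to Middlemarch by 26 voters; Middlemarch by 12.
Pachinko wins the runoff.

Pachinko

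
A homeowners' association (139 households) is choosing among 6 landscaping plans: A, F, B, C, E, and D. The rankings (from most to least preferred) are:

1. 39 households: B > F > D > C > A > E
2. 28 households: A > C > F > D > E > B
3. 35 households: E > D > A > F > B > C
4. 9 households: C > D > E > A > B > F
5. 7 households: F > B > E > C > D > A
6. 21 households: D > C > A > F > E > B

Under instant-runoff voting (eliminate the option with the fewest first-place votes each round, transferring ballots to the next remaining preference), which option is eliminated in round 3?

A

Round 1: A 28, F 7, B 39, C 9, E 35, D 21. Eliminate F.
Round 2: A 28, B 46, C 9, E 35, D 21. Eliminate C.
Round 3: A 28, B 46, E 35, D 30. Eliminate A.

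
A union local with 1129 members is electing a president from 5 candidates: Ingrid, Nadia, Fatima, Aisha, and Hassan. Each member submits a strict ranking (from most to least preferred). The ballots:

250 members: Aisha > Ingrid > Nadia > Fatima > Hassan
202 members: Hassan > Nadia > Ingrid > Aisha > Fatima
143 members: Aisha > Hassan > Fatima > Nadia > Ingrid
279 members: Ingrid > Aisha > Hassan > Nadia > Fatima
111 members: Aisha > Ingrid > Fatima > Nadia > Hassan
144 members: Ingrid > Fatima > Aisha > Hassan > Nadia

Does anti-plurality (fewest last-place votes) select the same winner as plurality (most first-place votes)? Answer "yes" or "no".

Anti-plurality — last-place votes: Ingrid 143, Nadia 144, Fatima 481, Aisha 0, Hassan 361. Winner: Aisha.
Plurality — first-place votes: Ingrid 423, Nadia 0, Fatima 0, Aisha 504, Hassan 202. Winner: Aisha.
The two methods agree.

yes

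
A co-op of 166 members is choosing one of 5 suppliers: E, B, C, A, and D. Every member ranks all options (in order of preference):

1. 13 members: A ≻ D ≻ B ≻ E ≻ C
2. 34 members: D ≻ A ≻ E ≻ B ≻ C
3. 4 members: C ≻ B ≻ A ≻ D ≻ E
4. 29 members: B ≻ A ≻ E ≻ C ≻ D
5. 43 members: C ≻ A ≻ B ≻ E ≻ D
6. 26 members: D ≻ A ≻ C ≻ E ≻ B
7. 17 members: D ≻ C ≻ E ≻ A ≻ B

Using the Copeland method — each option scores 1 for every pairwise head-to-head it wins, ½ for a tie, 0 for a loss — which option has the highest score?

A

E: loses to B, C, A, and D → score 0.
B: beats E; loses to C, A, and D → score 1.
C: beats E and B; loses to A and D → score 2.
A: beats E, B, C, and D → score 4.
D: beats E, B, and C; loses to A → score 3.
A has the best pairwise record.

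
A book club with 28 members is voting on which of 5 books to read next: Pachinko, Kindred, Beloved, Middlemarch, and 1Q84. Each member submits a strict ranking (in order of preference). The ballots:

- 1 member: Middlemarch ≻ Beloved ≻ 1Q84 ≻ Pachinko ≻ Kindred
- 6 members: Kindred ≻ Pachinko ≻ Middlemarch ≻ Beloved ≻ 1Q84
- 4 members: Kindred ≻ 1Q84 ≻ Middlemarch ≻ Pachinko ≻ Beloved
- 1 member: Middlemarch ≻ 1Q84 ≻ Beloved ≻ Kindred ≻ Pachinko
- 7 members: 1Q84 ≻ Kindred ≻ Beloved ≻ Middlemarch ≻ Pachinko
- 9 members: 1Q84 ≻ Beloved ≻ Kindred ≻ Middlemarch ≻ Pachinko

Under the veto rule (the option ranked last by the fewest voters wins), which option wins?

Last-place votes: Pachinko 17, Kindred 1, Beloved 4, Middlemarch 0, 1Q84 6.
Middlemarch is ranked last by the fewest voters, so Middlemarch wins.

Middlemarch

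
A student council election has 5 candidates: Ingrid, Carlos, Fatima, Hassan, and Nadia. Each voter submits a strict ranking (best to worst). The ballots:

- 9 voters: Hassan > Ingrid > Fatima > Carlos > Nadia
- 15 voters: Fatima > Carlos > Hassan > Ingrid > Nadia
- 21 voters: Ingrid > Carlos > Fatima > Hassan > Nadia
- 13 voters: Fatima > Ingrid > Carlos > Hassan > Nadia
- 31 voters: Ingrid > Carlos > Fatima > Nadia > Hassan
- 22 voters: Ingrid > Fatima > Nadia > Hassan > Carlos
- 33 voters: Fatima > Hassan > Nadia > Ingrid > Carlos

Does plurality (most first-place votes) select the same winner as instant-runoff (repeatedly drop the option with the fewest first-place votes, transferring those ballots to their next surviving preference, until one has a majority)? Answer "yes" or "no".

yes

Plurality — first-place votes: Ingrid 74, Carlos 0, Fatima 61, Hassan 9, Nadia 0. Winner: Ingrid.
Instant-runoff — R1 Ingrid 74, Carlos 0, Fatima 61, Hassan 9, Nadia 0 (Ingrid winner). Winner: Ingrid.
The two methods agree.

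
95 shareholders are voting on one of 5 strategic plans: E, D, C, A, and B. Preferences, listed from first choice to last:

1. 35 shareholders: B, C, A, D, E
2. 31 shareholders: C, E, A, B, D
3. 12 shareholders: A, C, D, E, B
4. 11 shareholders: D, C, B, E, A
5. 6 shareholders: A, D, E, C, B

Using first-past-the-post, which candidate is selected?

B

First-place votes: E 0, D 11, C 31, A 18, B 35.
B has the most first-place votes.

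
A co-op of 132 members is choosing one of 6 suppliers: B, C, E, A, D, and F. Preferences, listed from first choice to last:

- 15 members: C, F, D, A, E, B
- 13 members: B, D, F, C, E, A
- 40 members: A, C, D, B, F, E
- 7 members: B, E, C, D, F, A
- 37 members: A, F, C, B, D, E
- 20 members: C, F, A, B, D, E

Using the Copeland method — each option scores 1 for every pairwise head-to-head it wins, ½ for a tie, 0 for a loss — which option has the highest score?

B: beats E and D; loses to C, A, and F → score 2.
C: beats B, E, D, and F; loses to A → score 4.
E: loses to B, C, A, D, and F → score 0.
A: beats B, C, E, D, and F → score 5.
D: beats E; loses to B, C, A, and F → score 1.
F: beats B, E, and D; loses to C and A → score 3.
A has the best pairwise record.

A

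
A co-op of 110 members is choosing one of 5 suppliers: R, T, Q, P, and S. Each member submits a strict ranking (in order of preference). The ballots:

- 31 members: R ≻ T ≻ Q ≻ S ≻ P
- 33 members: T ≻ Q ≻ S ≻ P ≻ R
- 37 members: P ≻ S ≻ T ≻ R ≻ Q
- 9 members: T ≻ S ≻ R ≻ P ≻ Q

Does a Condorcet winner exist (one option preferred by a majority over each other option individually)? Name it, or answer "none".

T vs R: 79–31 for T.
T vs Q: 110–0 for T.
T vs P: 73–37 for T.
T vs S: 73–37 for T.
T beats every other option head-to-head.

T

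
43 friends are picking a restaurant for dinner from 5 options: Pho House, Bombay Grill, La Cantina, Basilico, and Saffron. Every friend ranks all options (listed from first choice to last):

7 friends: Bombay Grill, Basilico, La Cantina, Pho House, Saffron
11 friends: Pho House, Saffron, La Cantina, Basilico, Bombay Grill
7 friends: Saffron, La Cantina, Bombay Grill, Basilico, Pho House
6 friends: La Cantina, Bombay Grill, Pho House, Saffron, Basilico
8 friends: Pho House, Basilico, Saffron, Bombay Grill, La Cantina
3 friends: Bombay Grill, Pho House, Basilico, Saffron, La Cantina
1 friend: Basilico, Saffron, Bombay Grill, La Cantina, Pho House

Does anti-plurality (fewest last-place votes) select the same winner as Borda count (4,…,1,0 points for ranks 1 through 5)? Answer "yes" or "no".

Anti-plurality — last-place votes: Pho House 8, Bombay Grill 11, La Cantina 11, Basilico 6, Saffron 7. Winner: Basilico.
Borda — scores: Pho House 104, Bombay Grill 82, La Cantina 82, Basilico 73, Saffron 89. Winner: Pho House.
The two methods disagree.

no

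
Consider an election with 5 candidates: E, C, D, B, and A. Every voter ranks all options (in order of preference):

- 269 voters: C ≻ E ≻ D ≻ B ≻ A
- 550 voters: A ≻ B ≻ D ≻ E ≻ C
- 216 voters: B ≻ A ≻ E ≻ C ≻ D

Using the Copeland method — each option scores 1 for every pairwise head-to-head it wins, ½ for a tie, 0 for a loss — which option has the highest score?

E: beats C; loses to D, B, and A → score 1.
C: loses to E, D, B, and A → score 0.
D: beats E and C; loses to B and A → score 2.
B: beats E, C, and D; loses to A → score 3.
A: beats E, C, D, and B → score 4.
A has the best pairwise record.

A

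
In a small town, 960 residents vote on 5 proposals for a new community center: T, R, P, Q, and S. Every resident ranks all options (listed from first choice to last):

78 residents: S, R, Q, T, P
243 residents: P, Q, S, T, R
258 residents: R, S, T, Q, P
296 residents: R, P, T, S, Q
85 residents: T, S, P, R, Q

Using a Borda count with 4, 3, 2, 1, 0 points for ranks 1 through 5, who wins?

R

T: 78·1 + 243·1 + 258·2 + 296·2 + 85·4 = 1769
R: 78·3 + 243·0 + 258·4 + 296·4 + 85·1 = 2535
P: 78·0 + 243·4 + 258·0 + 296·3 + 85·2 = 2030
Q: 78·2 + 243·3 + 258·1 + 296·0 + 85·0 = 1143
S: 78·4 + 243·2 + 258·3 + 296·1 + 85·3 = 2123
R has the highest Borda score (2535).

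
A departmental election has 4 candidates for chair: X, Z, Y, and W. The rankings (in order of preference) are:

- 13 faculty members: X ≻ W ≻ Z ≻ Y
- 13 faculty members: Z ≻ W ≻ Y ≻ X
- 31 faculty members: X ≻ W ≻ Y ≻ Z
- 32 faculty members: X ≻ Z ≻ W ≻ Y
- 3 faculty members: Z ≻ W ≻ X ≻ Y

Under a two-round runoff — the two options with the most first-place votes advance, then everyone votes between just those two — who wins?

Round 1 first-place votes: X 76, Z 16, Y 0, W 0.
X and Z advance.
Runoff: X is preferred to Z by 76 voters; Z by 16.
X wins the runoff.

X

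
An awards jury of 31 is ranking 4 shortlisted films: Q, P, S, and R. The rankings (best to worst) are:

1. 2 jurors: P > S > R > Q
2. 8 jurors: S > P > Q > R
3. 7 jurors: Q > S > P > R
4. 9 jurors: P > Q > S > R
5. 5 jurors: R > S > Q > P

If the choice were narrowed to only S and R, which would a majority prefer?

Voters preferring S to R: 26; preferring R to S: 5.
S wins the head-to-head.

S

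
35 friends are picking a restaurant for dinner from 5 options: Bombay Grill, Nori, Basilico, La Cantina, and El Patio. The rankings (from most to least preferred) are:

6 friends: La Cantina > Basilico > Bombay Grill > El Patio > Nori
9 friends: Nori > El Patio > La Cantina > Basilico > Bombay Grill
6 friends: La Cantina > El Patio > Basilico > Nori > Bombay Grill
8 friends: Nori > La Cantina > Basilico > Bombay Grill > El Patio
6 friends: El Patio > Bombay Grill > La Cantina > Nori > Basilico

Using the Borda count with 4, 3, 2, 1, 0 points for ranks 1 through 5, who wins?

Bombay Grill: 6·2 + 9·0 + 6·0 + 8·1 + 6·3 = 38
Nori: 6·0 + 9·4 + 6·1 + 8·4 + 6·1 = 80
Basilico: 6·3 + 9·1 + 6·2 + 8·2 + 6·0 = 55
La Cantina: 6·4 + 9·2 + 6·4 + 8·3 + 6·2 = 102
El Patio: 6·1 + 9·3 + 6·3 + 8·0 + 6·4 = 75
La Cantina has the highest Borda score (102).

La Cantina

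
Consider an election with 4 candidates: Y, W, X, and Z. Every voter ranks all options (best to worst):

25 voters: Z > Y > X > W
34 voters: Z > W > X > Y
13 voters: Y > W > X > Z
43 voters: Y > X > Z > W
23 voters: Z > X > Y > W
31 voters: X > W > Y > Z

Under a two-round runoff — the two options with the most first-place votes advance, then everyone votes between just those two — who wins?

Round 1 first-place votes: Y 56, W 0, X 31, Z 82.
Z and Y advance.
Runoff: Z is preferred to Y by 82 voters; Y by 87.
Y wins the runoff.

Y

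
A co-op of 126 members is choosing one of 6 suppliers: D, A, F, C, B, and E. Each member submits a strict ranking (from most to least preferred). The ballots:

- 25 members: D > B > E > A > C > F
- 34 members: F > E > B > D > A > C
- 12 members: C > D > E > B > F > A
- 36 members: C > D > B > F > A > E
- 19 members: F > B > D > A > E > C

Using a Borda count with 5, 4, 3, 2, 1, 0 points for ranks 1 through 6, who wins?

D

D: 25·5 + 34·2 + 12·4 + 36·4 + 19·3 = 442
A: 25·2 + 34·1 + 12·0 + 36·1 + 19·2 = 158
F: 25·0 + 34·5 + 12·1 + 36·2 + 19·5 = 349
C: 25·1 + 34·0 + 12·5 + 36·5 + 19·0 = 265
B: 25·4 + 34·3 + 12·2 + 36·3 + 19·4 = 410
E: 25·3 + 34·4 + 12·3 + 36·0 + 19·1 = 266
D has the highest Borda score (442).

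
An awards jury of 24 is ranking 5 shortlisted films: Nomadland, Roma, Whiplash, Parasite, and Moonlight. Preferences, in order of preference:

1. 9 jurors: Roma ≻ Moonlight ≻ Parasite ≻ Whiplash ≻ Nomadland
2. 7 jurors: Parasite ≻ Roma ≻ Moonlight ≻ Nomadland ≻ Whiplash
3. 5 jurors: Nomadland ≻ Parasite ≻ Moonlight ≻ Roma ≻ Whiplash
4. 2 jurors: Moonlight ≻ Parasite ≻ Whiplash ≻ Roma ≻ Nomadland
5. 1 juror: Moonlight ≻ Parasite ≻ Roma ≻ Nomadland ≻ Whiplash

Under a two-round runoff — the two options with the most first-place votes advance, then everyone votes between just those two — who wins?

Round 1 first-place votes: Nomadland 5, Roma 9, Whiplash 0, Parasite 7, Moonlight 3.
Roma and Parasite advance.
Runoff: Roma is preferred to Parasite by 9 voters; Parasite by 15.
Parasite wins the runoff.

Parasite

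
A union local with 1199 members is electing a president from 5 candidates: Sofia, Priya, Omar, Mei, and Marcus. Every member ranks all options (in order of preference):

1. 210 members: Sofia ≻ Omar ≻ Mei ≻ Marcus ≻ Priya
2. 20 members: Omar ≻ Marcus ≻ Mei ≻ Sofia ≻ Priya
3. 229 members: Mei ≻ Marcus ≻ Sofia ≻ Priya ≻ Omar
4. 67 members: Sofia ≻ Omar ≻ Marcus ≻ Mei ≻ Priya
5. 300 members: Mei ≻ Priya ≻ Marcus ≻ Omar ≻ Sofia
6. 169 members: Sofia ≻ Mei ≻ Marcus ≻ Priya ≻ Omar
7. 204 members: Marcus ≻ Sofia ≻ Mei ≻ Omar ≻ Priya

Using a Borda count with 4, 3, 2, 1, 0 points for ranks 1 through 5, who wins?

Sofia: 210·4 + 20·1 + 229·2 + 67·4 + 300·0 + 169·4 + 204·3 = 2874
Priya: 210·0 + 20·0 + 229·1 + 67·0 + 300·3 + 169·1 + 204·0 = 1298
Omar: 210·3 + 20·4 + 229·0 + 67·3 + 300·1 + 169·0 + 204·1 = 1415
Mei: 210·2 + 20·2 + 229·4 + 67·1 + 300·4 + 169·3 + 204·2 = 3558
Marcus: 210·1 + 20·3 + 229·3 + 67·2 + 300·2 + 169·2 + 204·4 = 2845
Mei has the highest Borda score (3558).

Mei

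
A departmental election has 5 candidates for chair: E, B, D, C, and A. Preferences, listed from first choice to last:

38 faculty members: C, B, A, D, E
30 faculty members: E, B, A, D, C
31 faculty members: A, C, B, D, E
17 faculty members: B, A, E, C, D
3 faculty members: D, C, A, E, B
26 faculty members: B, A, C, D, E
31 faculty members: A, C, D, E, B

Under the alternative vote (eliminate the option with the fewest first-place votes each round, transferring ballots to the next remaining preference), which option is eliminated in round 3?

C

Round 1: E 30, B 43, D 3, C 38, A 62. Eliminate D.
Round 2: E 30, B 43, C 41, A 62. Eliminate E.
Round 3: B 73, C 41, A 62. Eliminate C.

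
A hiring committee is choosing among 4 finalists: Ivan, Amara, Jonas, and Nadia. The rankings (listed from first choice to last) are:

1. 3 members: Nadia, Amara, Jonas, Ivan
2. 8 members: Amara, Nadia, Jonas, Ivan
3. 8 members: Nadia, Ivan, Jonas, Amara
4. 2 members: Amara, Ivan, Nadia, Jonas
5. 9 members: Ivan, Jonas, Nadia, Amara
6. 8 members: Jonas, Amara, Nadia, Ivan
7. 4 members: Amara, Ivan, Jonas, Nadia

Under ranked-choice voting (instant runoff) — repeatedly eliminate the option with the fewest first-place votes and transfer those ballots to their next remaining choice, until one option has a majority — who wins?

Amara

Round 1: Ivan 9, Amara 14, Jonas 8, Nadia 11. Eliminate Jonas.
Round 2: Ivan 9, Amara 22, Nadia 11. Amara has a majority.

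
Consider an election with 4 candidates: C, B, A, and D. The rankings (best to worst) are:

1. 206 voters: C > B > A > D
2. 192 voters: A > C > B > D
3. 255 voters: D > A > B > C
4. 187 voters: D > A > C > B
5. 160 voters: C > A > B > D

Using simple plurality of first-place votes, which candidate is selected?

D

First-place votes: C 366, B 0, A 192, D 442.
D has the most first-place votes.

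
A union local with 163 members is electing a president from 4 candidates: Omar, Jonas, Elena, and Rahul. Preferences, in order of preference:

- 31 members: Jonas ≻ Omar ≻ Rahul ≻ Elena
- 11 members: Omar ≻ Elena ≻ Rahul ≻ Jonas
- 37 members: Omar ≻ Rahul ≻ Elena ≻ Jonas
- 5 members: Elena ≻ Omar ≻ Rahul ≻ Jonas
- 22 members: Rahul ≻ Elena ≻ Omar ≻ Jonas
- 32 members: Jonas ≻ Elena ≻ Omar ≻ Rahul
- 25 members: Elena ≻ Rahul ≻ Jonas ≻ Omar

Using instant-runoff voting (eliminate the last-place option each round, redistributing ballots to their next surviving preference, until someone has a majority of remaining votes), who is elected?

Elena

Round 1: Omar 48, Jonas 63, Elena 30, Rahul 22. Eliminate Rahul.
Round 2: Omar 48, Jonas 63, Elena 52. Eliminate Omar.
Round 3: Jonas 63, Elena 100. Elena has a majority.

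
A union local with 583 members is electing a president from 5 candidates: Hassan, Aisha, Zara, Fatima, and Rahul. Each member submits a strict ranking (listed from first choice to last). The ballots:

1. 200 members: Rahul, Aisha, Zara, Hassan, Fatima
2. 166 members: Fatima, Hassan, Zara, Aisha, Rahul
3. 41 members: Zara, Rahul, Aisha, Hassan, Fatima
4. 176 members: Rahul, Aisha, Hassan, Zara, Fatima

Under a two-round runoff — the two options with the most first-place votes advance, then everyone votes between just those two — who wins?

Rahul

Round 1 first-place votes: Hassan 0, Aisha 0, Zara 41, Fatima 166, Rahul 376.
Rahul and Fatima advance.
Runoff: Rahul is preferred to Fatima by 417 voters; Fatima by 166.
Rahul wins the runoff.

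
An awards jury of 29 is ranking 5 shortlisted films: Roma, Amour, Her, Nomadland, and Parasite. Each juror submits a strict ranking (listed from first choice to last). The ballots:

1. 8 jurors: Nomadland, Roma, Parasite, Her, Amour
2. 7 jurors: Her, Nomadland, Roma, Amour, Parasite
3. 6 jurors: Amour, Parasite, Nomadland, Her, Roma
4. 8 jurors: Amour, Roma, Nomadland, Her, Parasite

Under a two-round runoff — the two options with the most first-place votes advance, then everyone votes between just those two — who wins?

Round 1 first-place votes: Roma 0, Amour 14, Her 7, Nomadland 8, Parasite 0.
Amour and Nomadland advance.
Runoff: Amour is preferred to Nomadland by 14 voters; Nomadland by 15.
Nomadland wins the runoff.

Nomadland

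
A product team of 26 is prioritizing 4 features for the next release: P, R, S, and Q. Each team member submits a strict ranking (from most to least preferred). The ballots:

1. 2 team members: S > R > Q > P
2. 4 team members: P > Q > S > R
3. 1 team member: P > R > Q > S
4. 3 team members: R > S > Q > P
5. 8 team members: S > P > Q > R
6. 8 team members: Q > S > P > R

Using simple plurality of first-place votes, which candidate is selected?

First-place votes: P 5, R 3, S 10, Q 8.
S has the most first-place votes.

S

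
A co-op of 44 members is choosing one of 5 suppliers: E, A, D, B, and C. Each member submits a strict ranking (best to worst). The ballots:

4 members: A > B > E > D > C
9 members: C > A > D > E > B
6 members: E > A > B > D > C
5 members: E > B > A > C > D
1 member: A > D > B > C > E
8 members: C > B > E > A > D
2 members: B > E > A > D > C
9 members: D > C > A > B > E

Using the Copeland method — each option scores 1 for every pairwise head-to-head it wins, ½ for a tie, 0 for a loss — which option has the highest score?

E: beats D; loses to A, B, and C → score 1.
A: beats E, D, and B; loses to C → score 3.
D: ties C; loses to E, A, and B → score 0.5.
B: beats E and D; loses to A and C → score 2.
C: beats E, A, and B; ties D → score 3.5.
C has the best pairwise record.

C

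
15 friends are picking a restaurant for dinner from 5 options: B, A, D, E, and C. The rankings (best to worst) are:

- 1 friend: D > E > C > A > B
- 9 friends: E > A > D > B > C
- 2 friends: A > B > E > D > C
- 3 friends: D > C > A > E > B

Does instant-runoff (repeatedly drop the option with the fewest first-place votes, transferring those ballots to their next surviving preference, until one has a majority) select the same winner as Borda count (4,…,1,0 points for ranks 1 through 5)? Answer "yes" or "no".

Instant-runoff — R1 B 0, A 2, D 4, E 9, C 0 (E winner). Winner: E.
Borda — scores: B 15, A 42, D 36, E 46, C 11. Winner: E.
The two methods agree.

yes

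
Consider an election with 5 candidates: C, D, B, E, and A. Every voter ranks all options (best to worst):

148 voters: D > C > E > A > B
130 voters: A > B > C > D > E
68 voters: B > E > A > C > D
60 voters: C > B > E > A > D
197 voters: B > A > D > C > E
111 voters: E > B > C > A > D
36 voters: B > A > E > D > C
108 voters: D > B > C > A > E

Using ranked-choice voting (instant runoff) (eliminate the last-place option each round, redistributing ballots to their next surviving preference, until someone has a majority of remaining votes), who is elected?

Round 1: C 60, D 256, B 301, E 111, A 130. Eliminate C.
Round 2: D 256, B 361, E 111, A 130. Eliminate E.
Round 3: D 256, B 472, A 130. B has a majority.

B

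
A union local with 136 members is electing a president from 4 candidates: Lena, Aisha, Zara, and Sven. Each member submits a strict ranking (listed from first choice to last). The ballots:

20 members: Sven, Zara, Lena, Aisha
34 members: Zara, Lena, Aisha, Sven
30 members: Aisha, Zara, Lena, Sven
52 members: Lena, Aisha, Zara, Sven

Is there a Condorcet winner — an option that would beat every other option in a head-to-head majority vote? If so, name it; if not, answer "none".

Checking pairwise contests:
Zara beats Lena 84–52.
Lena beats Aisha 106–30.
Aisha beats Zara 82–54.
Lena beats Sven 116–20.
Every option loses at least one head-to-head, so there is no Condorcet winner.

none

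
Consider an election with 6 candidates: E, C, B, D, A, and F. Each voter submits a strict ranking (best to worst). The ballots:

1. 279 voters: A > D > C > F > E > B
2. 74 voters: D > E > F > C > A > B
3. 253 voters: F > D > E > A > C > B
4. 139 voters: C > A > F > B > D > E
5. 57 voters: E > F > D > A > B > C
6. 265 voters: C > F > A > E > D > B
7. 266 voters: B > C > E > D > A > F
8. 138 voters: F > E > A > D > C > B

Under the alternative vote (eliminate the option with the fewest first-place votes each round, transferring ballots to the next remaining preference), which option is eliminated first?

E

Round 1: E 57, C 404, B 266, D 74, A 279, F 391. Eliminate E.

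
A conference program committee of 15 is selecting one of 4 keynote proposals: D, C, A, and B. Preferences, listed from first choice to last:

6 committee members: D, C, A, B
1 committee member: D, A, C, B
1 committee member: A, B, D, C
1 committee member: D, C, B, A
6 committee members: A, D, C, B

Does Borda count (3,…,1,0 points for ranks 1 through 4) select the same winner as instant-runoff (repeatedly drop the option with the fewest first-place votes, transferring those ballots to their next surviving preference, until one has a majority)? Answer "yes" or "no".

Borda — scores: D 37, C 21, A 29, B 3. Winner: D.
Instant-runoff — R1 D 8, C 0, A 7, B 0 (D winner). Winner: D.
The two methods agree.

yes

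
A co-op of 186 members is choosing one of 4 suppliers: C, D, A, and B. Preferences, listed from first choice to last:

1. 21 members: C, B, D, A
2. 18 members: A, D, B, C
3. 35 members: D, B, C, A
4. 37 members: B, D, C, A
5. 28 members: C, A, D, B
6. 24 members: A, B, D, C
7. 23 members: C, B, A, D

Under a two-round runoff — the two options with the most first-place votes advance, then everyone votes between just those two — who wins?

Round 1 first-place votes: C 72, D 35, A 42, B 37.
C and A advance.
Runoff: C is preferred to A by 144 voters; A by 42.
C wins the runoff.

C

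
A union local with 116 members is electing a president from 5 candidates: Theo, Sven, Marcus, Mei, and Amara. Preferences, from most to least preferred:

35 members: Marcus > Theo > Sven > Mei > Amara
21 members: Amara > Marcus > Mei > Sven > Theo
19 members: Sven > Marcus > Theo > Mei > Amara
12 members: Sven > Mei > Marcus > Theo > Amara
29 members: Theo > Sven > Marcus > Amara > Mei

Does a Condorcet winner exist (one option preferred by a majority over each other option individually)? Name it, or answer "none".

Checking pairwise contests:
Marcus beats Theo 87–29.
Theo beats Sven 64–52.
Sven beats Marcus 60–56.
Theo beats Mei 83–33.
Theo beats Amara 95–21.
Every option loses at least one head-to-head, so there is no Condorcet winner.

none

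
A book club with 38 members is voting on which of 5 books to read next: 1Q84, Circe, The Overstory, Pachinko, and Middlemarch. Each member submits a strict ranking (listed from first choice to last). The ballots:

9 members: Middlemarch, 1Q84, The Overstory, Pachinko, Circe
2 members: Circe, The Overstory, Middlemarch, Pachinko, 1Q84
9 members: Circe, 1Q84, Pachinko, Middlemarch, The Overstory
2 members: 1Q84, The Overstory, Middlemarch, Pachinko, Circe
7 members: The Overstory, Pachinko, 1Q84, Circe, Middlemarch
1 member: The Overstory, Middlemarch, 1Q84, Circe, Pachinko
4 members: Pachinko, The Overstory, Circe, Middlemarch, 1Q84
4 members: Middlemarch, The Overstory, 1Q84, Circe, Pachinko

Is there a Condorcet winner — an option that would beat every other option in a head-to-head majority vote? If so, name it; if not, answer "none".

Checking pairwise contests:
Middlemarch beats 1Q84 20–18.
1Q84 beats Circe 23–15.
1Q84 beats The Overstory 20–18.
1Q84 beats Pachinko 25–13.
Circe beats Middlemarch 22–16.
Every option loses at least one head-to-head, so there is no Condorcet winner.

none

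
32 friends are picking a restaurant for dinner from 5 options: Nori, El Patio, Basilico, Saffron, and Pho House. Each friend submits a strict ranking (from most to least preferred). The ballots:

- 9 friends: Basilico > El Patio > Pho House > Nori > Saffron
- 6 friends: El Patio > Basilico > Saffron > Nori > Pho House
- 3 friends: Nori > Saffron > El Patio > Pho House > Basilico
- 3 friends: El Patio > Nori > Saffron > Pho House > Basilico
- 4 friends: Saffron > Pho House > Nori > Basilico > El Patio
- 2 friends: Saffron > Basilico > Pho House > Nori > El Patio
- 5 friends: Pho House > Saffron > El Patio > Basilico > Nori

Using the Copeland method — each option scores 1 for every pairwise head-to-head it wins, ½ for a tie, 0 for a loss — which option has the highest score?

El Patio

Nori: loses to El Patio, Basilico, Saffron, and Pho House → score 0.
El Patio: beats Nori, Basilico, Saffron, and Pho House → score 4.
Basilico: beats Nori and Pho House; loses to El Patio and Saffron → score 2.
Saffron: beats Nori, Basilico, and Pho House; loses to El Patio → score 3.
Pho House: beats Nori; loses to El Patio, Basilico, and Saffron → score 1.
El Patio has the best pairwise record.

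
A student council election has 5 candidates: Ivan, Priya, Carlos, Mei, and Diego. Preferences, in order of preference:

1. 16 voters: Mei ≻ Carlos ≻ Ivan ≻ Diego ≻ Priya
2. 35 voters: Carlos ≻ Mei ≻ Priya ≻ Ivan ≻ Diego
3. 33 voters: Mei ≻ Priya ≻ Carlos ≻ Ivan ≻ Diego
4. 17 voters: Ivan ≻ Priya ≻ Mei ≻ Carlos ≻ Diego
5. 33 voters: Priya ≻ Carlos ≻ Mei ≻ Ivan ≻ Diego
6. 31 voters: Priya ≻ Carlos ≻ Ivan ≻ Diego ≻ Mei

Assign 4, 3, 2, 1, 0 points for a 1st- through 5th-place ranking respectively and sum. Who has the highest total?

Ivan: 16·2 + 35·1 + 33·1 + 17·4 + 33·1 + 31·2 = 263
Priya: 16·0 + 35·2 + 33·3 + 17·3 + 33·4 + 31·4 = 476
Carlos: 16·3 + 35·4 + 33·2 + 17·1 + 33·3 + 31·3 = 463
Mei: 16·4 + 35·3 + 33·4 + 17·2 + 33·2 + 31·0 = 401
Diego: 16·1 + 35·0 + 33·0 + 17·0 + 33·0 + 31·1 = 47
Priya has the highest Borda score (476).

Priya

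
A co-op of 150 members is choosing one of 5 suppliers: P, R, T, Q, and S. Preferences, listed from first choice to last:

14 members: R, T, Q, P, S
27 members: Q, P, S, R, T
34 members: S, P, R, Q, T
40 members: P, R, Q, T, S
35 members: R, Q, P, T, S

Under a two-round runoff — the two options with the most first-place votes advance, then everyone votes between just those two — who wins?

P

Round 1 first-place votes: P 40, R 49, T 0, Q 27, S 34.
R and P advance.
Runoff: R is preferred to P by 49 voters; P by 101.
P wins the runoff.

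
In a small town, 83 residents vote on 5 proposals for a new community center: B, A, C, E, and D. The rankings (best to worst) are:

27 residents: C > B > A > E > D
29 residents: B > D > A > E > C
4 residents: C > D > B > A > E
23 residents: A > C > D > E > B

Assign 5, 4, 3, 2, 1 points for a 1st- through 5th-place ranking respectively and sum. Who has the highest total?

B: 27·4 + 29·5 + 4·3 + 23·1 = 288
A: 27·3 + 29·3 + 4·2 + 23·5 = 291
C: 27·5 + 29·1 + 4·5 + 23·4 = 276
E: 27·2 + 29·2 + 4·1 + 23·2 = 162
D: 27·1 + 29·4 + 4·4 + 23·3 = 228
A has the highest Borda score (291).

A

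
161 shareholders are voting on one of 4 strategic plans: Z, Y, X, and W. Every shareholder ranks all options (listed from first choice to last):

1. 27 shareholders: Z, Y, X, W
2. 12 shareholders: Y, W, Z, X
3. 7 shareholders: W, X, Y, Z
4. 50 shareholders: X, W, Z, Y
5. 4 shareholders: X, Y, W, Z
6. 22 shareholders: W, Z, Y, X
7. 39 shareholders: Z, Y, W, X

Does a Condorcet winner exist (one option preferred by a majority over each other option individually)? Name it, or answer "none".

Checking pairwise contests:
W beats Z 95–66.
Z beats Y 138–23.
Z beats X 100–61.
Y beats W 82–79.
Every option loses at least one head-to-head, so there is no Condorcet winner.

none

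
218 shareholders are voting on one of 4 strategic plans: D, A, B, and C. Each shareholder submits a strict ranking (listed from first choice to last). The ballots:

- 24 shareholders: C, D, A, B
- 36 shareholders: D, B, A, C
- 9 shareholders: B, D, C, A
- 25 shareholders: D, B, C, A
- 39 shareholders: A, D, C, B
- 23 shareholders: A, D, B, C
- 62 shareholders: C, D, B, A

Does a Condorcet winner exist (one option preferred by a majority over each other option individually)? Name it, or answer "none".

D vs A: 156–62 for D.
D vs B: 209–9 for D.
D vs C: 132–86 for D.
D beats every other option head-to-head.

D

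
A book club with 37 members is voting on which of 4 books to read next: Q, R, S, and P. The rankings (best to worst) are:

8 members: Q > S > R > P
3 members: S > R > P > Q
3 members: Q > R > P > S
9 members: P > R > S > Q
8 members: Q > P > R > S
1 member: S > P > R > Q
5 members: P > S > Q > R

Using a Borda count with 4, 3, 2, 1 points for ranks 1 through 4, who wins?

P

Q: 8·4 + 3·1 + 3·4 + 9·1 + 8·4 + 1·1 + 5·2 = 99
R: 8·2 + 3·3 + 3·3 + 9·3 + 8·2 + 1·2 + 5·1 = 84
S: 8·3 + 3·4 + 3·1 + 9·2 + 8·1 + 1·4 + 5·3 = 84
P: 8·1 + 3·2 + 3·2 + 9·4 + 8·3 + 1·3 + 5·4 = 103
P has the highest Borda score (103).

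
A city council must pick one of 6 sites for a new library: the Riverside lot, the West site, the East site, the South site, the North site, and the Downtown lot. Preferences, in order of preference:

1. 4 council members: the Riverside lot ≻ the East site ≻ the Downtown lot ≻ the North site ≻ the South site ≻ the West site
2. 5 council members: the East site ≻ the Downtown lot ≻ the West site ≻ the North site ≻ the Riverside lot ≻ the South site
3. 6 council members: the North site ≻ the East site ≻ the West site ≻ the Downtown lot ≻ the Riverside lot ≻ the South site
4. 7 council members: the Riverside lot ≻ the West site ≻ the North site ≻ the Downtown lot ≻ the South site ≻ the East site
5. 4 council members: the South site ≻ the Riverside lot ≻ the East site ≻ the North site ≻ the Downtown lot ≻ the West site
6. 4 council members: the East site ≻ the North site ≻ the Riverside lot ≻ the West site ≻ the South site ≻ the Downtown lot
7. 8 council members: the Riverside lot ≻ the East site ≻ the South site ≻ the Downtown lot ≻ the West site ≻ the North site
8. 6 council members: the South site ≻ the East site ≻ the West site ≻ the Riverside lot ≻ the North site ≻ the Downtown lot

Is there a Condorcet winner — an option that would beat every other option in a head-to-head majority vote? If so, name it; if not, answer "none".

the Riverside lot vs the West site: 27–17 for the Riverside lot.
the Riverside lot vs the East site: 23–21 for the Riverside lot.
the Riverside lot vs the South site: 34–10 for the Riverside lot.
the Riverside lot vs the North site: 29–15 for the Riverside lot.
the Riverside lot vs the Downtown lot: 33–11 for the Riverside lot.
the Riverside lot beats every other option head-to-head.

the Riverside lot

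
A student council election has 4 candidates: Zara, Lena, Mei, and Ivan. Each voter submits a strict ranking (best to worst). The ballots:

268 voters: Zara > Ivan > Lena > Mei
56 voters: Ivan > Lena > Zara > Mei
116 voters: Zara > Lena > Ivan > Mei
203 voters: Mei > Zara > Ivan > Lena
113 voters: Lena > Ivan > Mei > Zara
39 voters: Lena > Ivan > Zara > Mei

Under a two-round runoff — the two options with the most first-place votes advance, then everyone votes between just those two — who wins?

Round 1 first-place votes: Zara 384, Lena 152, Mei 203, Ivan 56.
Zara and Mei advance.
Runoff: Zara is preferred to Mei by 479 voters; Mei by 316.
Zara wins the runoff.

Zara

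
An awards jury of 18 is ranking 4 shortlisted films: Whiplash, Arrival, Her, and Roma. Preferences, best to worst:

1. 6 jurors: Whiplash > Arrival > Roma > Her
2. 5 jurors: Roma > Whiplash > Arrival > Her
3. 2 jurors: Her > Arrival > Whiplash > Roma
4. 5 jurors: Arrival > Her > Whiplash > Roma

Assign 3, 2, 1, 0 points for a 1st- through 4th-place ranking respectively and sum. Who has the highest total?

Arrival

Whiplash: 6·3 + 5·2 + 2·1 + 5·1 = 35
Arrival: 6·2 + 5·1 + 2·2 + 5·3 = 36
Her: 6·0 + 5·0 + 2·3 + 5·2 = 16
Roma: 6·1 + 5·3 + 2·0 + 5·0 = 21
Arrival has the highest Borda score (36).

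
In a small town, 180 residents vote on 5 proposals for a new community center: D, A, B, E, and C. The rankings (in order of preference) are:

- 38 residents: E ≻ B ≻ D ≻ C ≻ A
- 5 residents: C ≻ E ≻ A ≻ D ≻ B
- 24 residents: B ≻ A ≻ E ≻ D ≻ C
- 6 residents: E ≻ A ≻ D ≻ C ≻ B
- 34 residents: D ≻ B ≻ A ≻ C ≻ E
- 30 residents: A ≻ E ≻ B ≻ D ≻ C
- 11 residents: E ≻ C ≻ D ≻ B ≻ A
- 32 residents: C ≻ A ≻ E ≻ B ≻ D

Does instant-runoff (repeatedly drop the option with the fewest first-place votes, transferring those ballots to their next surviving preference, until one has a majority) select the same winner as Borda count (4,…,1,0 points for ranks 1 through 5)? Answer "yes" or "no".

no

Instant-runoff — R1 D 34, A 30, B 24, E 55, C 37 (B out); R2 D 34, A 54, E 55, C 37 (D out); R3 A 88, E 55, C 37 (C out); R4 A 120, E 60 (A winner). Winner: A.
Borda — scores: D 305, A 384, B 415, E 437, C 259. Winner: E.
The two methods disagree.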